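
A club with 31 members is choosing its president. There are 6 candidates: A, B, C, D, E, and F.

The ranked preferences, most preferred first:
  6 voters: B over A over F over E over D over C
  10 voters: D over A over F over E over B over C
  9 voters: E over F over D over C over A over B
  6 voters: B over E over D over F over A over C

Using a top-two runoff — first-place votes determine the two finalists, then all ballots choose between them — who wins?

D

Round 1 first-place votes: A 0, B 12, C 0, D 10, E 9, F 0. B and D advance.
Runoff: B is ranked above D on 12 ballots, D above B on 19.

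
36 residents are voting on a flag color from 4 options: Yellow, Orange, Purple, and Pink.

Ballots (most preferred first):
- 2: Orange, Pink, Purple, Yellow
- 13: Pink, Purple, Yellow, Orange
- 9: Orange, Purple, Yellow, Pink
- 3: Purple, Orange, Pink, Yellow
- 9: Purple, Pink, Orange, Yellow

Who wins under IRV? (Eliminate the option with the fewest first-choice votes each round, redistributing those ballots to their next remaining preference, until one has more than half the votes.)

Round 1: Yellow 0, Orange 11, Purple 12, Pink 13. Yellow eliminated.
Round 2: Orange 11, Purple 12, Pink 13. Orange eliminated.
Round 3: Purple 21, Pink 15. Purple has a majority (≥19).

Purple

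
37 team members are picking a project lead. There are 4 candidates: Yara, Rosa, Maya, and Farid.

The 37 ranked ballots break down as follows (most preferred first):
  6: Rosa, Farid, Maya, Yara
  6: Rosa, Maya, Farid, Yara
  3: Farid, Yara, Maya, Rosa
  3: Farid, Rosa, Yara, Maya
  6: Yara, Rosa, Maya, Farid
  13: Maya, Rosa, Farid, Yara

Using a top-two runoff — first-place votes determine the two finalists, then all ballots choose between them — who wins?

Rosa

Round 1 first-place votes: Yara 6, Rosa 12, Maya 13, Farid 6. Maya and Rosa advance.
Runoff: Maya is ranked above Rosa on 16 ballots, Rosa above Maya on 21.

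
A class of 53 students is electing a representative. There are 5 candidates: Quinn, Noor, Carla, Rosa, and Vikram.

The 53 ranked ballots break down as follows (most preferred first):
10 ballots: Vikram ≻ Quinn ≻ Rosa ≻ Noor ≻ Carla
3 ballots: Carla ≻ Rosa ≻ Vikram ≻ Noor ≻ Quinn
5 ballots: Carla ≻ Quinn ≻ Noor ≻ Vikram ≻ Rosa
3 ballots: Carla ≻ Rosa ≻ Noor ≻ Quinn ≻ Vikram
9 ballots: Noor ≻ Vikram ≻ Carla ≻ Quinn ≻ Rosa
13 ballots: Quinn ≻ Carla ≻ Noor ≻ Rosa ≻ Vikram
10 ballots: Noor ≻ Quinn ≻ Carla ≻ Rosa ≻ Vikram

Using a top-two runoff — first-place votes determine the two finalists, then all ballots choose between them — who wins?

Quinn

Round 1 first-place votes: Quinn 13, Noor 19, Carla 11, Rosa 0, Vikram 10. Noor and Quinn advance.
Runoff: Noor is ranked above Quinn on 25 ballots, Quinn above Noor on 28.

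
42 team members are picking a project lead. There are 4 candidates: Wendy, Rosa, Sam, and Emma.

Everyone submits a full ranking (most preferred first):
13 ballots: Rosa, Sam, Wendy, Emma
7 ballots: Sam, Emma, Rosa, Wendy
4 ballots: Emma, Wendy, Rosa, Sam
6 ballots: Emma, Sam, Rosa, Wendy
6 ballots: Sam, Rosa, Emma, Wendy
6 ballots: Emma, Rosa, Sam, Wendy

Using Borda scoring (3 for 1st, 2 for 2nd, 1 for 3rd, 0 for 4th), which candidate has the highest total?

Wendy: 13×1 + 7×0 + 4×2 + 6×0 + 6×0 + 6×0 = 21
Rosa: 13×3 + 7×1 + 4×1 + 6×1 + 6×2 + 6×2 = 80
Sam: 13×2 + 7×3 + 4×0 + 6×2 + 6×3 + 6×1 = 83
Emma: 13×0 + 7×2 + 4×3 + 6×3 + 6×1 + 6×3 = 68

Sam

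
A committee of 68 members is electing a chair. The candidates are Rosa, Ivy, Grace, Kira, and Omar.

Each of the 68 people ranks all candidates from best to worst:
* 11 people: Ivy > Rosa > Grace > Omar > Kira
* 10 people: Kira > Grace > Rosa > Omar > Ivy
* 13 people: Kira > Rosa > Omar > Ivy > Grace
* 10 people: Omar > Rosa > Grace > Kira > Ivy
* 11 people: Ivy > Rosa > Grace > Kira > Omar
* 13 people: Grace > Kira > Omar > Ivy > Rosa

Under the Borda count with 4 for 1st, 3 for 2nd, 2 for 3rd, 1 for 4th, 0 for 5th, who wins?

Rosa

Rosa: 11×3 + 10×2 + 13×3 + 10×3 + 11×3 + 13×0 = 155
Ivy: 11×4 + 10×0 + 13×1 + 10×0 + 11×4 + 13×1 = 114
Grace: 11×2 + 10×3 + 13×0 + 10×2 + 11×2 + 13×4 = 146
Kira: 11×0 + 10×4 + 13×4 + 10×1 + 11×1 + 13×3 = 152
Omar: 11×1 + 10×1 + 13×2 + 10×4 + 11×0 + 13×2 = 113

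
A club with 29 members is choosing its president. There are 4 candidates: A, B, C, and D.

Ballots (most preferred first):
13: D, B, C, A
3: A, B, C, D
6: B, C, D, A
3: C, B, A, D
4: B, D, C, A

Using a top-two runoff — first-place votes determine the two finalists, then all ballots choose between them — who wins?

B

Round 1 first-place votes: A 3, B 10, C 3, D 13. D and B advance.
Runoff: D is ranked above B on 13 ballots, B above D on 16.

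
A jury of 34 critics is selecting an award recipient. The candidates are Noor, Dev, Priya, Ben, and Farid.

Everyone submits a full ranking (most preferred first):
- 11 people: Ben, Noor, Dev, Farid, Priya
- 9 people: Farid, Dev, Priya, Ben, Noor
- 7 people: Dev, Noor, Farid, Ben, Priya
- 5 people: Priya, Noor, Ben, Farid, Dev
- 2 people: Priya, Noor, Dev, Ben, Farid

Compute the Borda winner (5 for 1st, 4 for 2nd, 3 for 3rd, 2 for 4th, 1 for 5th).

Dev

Noor: 11×4 + 9×1 + 7×4 + 5×4 + 2×4 = 109
Dev: 11×3 + 9×4 + 7×5 + 5×1 + 2×3 = 115
Priya: 11×1 + 9×3 + 7×1 + 5×5 + 2×5 = 80
Ben: 11×5 + 9×2 + 7×2 + 5×3 + 2×2 = 106
Farid: 11×2 + 9×5 + 7×3 + 5×2 + 2×1 = 100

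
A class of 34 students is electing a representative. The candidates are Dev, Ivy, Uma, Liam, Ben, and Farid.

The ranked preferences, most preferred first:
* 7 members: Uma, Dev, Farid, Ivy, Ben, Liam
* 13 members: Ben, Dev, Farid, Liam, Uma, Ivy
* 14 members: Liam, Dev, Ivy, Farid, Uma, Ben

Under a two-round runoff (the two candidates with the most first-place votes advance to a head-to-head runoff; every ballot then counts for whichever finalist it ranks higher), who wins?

Ben

Round 1 first-place votes: Dev 0, Ivy 0, Uma 7, Liam 14, Ben 13, Farid 0. Liam and Ben advance.
Runoff: Liam is ranked above Ben on 14 ballots, Ben above Liam on 20.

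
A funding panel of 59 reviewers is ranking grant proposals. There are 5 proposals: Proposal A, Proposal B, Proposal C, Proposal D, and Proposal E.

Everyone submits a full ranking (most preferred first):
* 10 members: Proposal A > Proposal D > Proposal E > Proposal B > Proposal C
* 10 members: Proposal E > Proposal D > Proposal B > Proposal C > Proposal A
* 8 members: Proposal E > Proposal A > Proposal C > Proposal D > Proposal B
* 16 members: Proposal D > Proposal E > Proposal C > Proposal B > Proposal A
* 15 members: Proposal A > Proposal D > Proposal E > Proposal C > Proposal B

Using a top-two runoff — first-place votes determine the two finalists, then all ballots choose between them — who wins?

Round 1 first-place votes: Proposal A 25, Proposal B 0, Proposal C 0, Proposal D 16, Proposal E 18. Proposal A and Proposal E advance.
Runoff: Proposal A is ranked above Proposal E on 25 ballots, Proposal E above Proposal A on 34.

Proposal E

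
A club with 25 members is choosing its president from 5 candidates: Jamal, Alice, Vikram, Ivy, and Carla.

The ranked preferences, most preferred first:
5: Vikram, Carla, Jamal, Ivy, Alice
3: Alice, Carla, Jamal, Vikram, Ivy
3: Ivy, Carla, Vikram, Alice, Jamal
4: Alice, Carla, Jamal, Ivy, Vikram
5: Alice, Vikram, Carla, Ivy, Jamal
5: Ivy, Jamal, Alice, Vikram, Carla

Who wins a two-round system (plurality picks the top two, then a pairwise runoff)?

Round 1 first-place votes: Jamal 0, Alice 12, Vikram 5, Ivy 8, Carla 0. Alice and Ivy advance.
Runoff: Alice is ranked above Ivy on 12 ballots, Ivy above Alice on 13.

Ivy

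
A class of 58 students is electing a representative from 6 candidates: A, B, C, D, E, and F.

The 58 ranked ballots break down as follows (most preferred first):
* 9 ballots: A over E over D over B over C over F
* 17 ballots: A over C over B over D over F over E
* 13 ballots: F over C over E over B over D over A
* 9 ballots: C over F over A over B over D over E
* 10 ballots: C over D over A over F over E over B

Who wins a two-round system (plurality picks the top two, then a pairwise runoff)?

C

Round 1 first-place votes: A 26, B 0, C 19, D 0, E 0, F 13. A and C advance.
Runoff: A is ranked above C on 26 ballots, C above A on 32.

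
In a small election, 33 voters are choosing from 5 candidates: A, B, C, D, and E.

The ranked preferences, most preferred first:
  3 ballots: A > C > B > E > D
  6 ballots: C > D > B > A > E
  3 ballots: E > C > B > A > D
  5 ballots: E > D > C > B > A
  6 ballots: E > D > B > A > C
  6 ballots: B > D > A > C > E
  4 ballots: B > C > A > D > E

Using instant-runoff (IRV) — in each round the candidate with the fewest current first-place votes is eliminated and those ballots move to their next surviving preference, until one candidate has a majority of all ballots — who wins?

Round 1: A 3, B 10, C 6, D 0, E 14. D eliminated.
Round 2: A 3, B 10, C 6, E 14. A eliminated.
Round 3: B 10, C 9, E 14. C eliminated.
Round 4: B 19, E 14. B has a majority (≥17).

B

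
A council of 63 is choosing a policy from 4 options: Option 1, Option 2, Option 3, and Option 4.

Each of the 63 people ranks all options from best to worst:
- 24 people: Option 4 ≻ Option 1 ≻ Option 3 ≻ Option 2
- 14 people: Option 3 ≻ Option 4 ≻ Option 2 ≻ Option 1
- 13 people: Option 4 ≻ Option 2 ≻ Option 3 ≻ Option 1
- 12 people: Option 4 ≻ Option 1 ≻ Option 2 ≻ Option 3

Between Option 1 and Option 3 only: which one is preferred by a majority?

Option 1 is ranked above Option 3 on 36 ballots; Option 3 above Option 1 on 27.

Option 1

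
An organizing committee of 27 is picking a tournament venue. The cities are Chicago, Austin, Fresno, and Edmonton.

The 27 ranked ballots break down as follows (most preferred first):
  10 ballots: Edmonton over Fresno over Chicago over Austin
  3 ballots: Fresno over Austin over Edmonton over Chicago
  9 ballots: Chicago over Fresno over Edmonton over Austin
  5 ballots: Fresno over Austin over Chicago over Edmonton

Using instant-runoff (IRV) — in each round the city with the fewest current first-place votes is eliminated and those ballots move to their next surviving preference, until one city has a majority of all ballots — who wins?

Chicago

Round 1: Chicago 9, Austin 0, Fresno 8, Edmonton 10. Austin eliminated.
Round 2: Chicago 9, Fresno 8, Edmonton 10. Fresno eliminated.
Round 3: Chicago 14, Edmonton 13. Chicago has a majority (≥14).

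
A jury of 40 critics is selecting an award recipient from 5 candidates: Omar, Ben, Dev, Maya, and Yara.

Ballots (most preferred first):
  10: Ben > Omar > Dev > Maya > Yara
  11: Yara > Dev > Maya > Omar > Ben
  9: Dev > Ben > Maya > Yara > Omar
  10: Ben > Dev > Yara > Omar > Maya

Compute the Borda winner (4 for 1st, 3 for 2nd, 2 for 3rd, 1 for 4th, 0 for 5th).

Omar: 10×3 + 11×1 + 9×0 + 10×1 = 51
Ben: 10×4 + 11×0 + 9×3 + 10×4 = 107
Dev: 10×2 + 11×3 + 9×4 + 10×3 = 119
Maya: 10×1 + 11×2 + 9×2 + 10×0 = 50
Yara: 10×0 + 11×4 + 9×1 + 10×2 = 73

Dev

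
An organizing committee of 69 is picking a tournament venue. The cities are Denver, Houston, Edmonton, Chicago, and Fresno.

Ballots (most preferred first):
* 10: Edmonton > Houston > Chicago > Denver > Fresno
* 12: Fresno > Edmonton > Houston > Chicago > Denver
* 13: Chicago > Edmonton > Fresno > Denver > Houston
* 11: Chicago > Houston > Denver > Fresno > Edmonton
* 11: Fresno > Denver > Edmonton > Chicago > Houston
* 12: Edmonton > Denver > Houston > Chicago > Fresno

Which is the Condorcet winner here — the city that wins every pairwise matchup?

Edmonton

Edmonton vs Denver: 47–22
Edmonton vs Houston: 58–11
Edmonton vs Chicago: 45–24
Edmonton vs Fresno: 35–34
Edmonton beats every other city.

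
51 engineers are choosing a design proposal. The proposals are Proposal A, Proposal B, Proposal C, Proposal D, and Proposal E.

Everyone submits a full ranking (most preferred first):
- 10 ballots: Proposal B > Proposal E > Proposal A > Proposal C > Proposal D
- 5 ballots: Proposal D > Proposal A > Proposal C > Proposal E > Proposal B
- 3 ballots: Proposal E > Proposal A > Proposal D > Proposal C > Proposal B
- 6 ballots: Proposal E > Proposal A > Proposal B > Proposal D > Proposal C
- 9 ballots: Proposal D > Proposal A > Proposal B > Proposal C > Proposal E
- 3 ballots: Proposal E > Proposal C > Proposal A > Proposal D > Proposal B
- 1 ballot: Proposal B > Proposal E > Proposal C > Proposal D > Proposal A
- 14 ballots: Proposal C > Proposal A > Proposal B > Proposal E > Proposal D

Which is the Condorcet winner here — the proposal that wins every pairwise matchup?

Proposal A

Proposal A vs Proposal B: 40–11
Proposal A vs Proposal C: 33–18
Proposal A vs Proposal D: 36–15
Proposal A vs Proposal E: 28–23
Proposal A beats every other proposal.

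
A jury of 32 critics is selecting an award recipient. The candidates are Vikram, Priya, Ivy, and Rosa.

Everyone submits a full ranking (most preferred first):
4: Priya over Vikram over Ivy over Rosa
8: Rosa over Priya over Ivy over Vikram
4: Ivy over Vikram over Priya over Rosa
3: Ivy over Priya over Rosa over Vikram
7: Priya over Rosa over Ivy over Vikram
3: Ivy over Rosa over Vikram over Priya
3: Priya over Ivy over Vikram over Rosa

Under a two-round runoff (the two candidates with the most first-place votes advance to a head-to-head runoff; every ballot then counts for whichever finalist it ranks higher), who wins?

Priya

Round 1 first-place votes: Vikram 0, Priya 14, Ivy 10, Rosa 8. Priya and Ivy advance.
Runoff: Priya is ranked above Ivy on 22 ballots, Ivy above Priya on 10.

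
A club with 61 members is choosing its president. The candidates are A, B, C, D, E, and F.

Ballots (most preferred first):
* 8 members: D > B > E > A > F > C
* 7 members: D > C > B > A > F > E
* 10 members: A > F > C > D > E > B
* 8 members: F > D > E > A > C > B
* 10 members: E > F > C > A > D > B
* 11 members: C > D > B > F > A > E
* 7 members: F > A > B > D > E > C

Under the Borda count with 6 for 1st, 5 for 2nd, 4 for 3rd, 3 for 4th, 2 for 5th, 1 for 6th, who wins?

A: 8×3 + 7×3 + 10×6 + 8×3 + 10×3 + 11×2 + 7×5 = 216
B: 8×5 + 7×4 + 10×1 + 8×1 + 10×1 + 11×4 + 7×4 = 168
C: 8×1 + 7×5 + 10×4 + 8×2 + 10×4 + 11×6 + 7×1 = 212
D: 8×6 + 7×6 + 10×3 + 8×5 + 10×2 + 11×5 + 7×3 = 256
E: 8×4 + 7×1 + 10×2 + 8×4 + 10×6 + 11×1 + 7×2 = 176
F: 8×2 + 7×2 + 10×5 + 8×6 + 10×5 + 11×3 + 7×6 = 253

D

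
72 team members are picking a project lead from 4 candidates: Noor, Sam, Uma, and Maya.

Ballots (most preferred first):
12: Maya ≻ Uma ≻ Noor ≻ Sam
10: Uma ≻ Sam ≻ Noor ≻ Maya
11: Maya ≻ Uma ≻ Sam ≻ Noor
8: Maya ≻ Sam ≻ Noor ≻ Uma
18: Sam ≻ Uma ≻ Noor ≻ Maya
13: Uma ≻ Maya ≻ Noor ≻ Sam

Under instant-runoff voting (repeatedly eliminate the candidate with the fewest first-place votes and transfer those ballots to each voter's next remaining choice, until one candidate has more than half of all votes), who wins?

Uma

Round 1: Noor 0, Sam 18, Uma 23, Maya 31. Noor eliminated.
Round 2: Sam 18, Uma 23, Maya 31. Sam eliminated.
Round 3: Uma 41, Maya 31. Uma has a majority (≥37).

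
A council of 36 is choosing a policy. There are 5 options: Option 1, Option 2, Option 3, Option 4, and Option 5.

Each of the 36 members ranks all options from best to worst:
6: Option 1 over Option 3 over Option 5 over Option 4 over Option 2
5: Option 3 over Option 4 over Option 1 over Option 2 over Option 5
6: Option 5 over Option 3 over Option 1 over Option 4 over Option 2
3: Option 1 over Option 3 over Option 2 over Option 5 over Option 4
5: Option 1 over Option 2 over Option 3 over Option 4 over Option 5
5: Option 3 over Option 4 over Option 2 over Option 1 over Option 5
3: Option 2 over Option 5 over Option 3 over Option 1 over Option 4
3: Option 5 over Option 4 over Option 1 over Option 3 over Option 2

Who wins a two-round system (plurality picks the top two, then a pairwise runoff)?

Option 3

Round 1 first-place votes: Option 1 14, Option 2 3, Option 3 10, Option 4 0, Option 5 9. Option 1 and Option 3 advance.
Runoff: Option 1 is ranked above Option 3 on 17 ballots, Option 3 above Option 1 on 19.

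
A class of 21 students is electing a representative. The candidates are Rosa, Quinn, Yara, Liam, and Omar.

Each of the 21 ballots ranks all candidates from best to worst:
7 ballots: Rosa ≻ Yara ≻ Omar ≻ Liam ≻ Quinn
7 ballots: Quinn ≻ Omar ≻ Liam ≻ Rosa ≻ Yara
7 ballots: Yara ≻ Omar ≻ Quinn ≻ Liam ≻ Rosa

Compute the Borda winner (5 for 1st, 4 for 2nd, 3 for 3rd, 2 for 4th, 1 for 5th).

Rosa: 7×5 + 7×2 + 7×1 = 56
Quinn: 7×1 + 7×5 + 7×3 = 63
Yara: 7×4 + 7×1 + 7×5 = 70
Liam: 7×2 + 7×3 + 7×2 = 49
Omar: 7×3 + 7×4 + 7×4 = 77

Omar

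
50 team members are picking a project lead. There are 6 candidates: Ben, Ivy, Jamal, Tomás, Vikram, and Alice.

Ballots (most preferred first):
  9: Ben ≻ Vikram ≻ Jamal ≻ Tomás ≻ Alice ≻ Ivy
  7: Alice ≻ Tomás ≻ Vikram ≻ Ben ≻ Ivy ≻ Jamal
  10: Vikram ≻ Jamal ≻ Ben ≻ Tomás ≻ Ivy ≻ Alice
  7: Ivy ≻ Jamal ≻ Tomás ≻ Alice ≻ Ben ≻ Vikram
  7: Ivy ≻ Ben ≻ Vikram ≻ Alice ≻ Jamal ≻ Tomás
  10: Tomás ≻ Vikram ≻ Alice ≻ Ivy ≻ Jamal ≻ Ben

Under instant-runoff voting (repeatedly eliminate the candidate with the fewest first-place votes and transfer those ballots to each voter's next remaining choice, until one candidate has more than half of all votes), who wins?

Round 1: Ben 9, Ivy 14, Jamal 0, Tomás 10, Vikram 10, Alice 7. Jamal eliminated.
Round 2: Ben 9, Ivy 14, Tomás 10, Vikram 10, Alice 7. Alice eliminated.
Round 3: Ben 9, Ivy 14, Tomás 17, Vikram 10. Ben eliminated.
Round 4: Ivy 14, Tomás 17, Vikram 19. Ivy eliminated.
Round 5: Tomás 24, Vikram 26. Vikram has a majority (≥26).

Vikram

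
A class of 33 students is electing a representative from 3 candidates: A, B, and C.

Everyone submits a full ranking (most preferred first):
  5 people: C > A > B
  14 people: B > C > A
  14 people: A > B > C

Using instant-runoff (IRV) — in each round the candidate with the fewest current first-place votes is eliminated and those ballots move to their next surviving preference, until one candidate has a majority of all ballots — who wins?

Round 1: A 14, B 14, C 5. C eliminated.
Round 2: A 19, B 14. A has a majority (≥17).

A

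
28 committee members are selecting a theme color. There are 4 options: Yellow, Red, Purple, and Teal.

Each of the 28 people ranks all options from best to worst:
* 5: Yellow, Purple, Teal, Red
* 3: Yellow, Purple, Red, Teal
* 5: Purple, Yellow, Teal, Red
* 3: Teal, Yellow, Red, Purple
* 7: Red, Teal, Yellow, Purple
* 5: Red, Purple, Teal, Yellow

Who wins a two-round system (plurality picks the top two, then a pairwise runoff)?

Yellow

Round 1 first-place votes: Yellow 8, Red 12, Purple 5, Teal 3. Red and Yellow advance.
Runoff: Red is ranked above Yellow on 12 ballots, Yellow above Red on 16.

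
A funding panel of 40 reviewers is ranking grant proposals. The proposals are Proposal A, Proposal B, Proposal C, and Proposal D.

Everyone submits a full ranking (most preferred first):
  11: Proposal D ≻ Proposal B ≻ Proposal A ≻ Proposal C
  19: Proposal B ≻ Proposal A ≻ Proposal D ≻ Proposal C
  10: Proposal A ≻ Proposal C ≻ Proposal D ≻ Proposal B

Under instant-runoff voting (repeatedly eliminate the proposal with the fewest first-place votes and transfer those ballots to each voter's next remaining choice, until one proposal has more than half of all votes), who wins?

Proposal D

Round 1: Proposal A 10, Proposal B 19, Proposal C 0, Proposal D 11. Proposal C eliminated.
Round 2: Proposal A 10, Proposal B 19, Proposal D 11. Proposal A eliminated.
Round 3: Proposal B 19, Proposal D 21. Proposal D has a majority (≥21).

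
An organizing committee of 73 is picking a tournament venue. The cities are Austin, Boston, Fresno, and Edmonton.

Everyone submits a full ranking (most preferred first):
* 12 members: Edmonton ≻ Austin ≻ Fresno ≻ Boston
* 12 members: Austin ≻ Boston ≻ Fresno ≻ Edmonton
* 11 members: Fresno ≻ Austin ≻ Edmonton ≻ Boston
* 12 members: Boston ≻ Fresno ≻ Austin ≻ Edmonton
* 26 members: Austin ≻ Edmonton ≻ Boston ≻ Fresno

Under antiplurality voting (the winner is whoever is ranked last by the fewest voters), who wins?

Austin

Last-place votes: Austin 0, Boston 23, Fresno 26, Edmonton 24.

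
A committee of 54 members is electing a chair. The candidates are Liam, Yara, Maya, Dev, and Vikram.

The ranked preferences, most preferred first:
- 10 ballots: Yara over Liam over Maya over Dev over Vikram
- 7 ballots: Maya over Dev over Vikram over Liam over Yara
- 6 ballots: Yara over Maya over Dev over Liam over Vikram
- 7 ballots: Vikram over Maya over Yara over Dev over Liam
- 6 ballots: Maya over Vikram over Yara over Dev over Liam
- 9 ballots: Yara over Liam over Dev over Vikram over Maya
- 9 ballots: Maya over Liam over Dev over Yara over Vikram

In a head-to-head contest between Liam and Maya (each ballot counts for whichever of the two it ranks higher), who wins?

Maya

Liam is ranked above Maya on 19 ballots; Maya above Liam on 35.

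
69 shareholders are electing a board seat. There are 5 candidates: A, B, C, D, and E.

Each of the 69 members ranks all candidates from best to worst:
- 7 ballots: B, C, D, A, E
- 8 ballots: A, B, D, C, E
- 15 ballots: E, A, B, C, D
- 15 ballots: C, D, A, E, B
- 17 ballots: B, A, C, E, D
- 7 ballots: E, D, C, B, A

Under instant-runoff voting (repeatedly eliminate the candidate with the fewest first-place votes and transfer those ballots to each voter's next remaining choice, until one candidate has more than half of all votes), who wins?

Round 1: A 8, B 24, C 15, D 0, E 22. D eliminated.
Round 2: A 8, B 24, C 15, E 22. A eliminated.
Round 3: B 32, C 15, E 22. C eliminated.
Round 4: B 32, E 37. E has a majority (≥35).

E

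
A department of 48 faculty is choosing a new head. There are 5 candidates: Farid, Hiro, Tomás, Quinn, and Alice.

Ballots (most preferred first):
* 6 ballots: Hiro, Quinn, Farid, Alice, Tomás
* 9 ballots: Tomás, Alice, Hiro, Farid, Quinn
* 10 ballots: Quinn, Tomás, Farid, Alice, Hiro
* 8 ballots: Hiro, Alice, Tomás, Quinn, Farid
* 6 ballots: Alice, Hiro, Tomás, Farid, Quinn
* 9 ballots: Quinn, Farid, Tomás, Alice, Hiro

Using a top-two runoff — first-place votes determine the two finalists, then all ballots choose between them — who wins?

Hiro

Round 1 first-place votes: Farid 0, Hiro 14, Tomás 9, Quinn 19, Alice 6. Quinn and Hiro advance.
Runoff: Quinn is ranked above Hiro on 19 ballots, Hiro above Quinn on 29.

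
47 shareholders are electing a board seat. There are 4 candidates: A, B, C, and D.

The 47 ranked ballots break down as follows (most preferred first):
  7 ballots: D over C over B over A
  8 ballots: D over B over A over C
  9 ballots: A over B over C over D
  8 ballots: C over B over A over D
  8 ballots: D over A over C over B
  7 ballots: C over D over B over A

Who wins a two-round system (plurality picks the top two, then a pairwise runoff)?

Round 1 first-place votes: A 9, B 0, C 15, D 23. D and C advance.
Runoff: D is ranked above C on 23 ballots, C above D on 24.

C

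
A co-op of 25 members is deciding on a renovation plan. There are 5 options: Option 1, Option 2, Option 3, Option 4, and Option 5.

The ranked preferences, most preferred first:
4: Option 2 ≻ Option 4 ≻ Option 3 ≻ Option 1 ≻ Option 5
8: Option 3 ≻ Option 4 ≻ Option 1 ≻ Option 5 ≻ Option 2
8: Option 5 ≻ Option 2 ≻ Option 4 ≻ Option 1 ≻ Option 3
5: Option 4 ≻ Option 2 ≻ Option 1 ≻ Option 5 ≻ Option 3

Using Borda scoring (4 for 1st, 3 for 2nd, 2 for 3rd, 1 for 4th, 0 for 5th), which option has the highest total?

Option 4

Option 1: 4×1 + 8×2 + 8×1 + 5×2 = 38
Option 2: 4×4 + 8×0 + 8×3 + 5×3 = 55
Option 3: 4×2 + 8×4 + 8×0 + 5×0 = 40
Option 4: 4×3 + 8×3 + 8×2 + 5×4 = 72
Option 5: 4×0 + 8×1 + 8×4 + 5×1 = 45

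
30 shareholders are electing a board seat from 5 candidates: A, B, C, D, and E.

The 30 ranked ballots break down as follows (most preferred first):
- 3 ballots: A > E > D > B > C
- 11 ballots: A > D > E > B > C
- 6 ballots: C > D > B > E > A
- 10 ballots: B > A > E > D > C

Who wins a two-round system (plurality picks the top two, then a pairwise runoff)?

Round 1 first-place votes: A 14, B 10, C 6, D 0, E 0. A and B advance.
Runoff: A is ranked above B on 14 ballots, B above A on 16.

B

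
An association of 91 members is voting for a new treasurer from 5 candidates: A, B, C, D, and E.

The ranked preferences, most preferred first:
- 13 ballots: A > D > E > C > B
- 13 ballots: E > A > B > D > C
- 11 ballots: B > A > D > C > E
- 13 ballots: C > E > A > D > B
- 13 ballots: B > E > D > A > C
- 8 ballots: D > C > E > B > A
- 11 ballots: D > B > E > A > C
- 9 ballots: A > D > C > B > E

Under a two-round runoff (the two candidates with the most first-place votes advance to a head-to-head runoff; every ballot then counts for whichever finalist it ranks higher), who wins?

A

Round 1 first-place votes: A 22, B 24, C 13, D 19, E 13. B and A advance.
Runoff: B is ranked above A on 43 ballots, A above B on 48.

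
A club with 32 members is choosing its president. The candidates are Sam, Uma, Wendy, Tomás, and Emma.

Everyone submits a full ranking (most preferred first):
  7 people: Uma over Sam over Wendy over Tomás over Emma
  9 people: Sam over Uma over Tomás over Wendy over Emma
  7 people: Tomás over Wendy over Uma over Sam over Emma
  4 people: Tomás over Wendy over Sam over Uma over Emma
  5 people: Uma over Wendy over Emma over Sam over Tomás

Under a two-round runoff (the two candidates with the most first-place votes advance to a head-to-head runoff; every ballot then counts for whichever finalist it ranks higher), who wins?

Uma

Round 1 first-place votes: Sam 9, Uma 12, Wendy 0, Tomás 11, Emma 0. Uma and Tomás advance.
Runoff: Uma is ranked above Tomás on 21 ballots, Tomás above Uma on 11.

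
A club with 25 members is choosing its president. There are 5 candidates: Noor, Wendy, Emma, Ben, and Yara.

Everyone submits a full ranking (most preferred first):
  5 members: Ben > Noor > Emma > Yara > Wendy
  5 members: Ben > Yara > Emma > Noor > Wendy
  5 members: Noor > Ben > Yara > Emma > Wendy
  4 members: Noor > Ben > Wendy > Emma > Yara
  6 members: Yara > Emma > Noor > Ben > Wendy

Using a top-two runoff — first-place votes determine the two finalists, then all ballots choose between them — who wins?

Round 1 first-place votes: Noor 9, Wendy 0, Emma 0, Ben 10, Yara 6. Ben and Noor advance.
Runoff: Ben is ranked above Noor on 10 ballots, Noor above Ben on 15.

Noor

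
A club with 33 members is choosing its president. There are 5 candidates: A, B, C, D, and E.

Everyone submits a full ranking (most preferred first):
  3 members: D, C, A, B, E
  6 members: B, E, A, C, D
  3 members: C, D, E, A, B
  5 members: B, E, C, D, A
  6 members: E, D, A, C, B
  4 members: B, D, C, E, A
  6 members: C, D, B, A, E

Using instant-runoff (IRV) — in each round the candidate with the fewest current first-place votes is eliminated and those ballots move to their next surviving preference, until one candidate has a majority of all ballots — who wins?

C

Round 1: A 0, B 15, C 9, D 3, E 6. A eliminated.
Round 2: B 15, C 9, D 3, E 6. D eliminated.
Round 3: B 15, C 12, E 6. E eliminated.
Round 4: B 15, C 18. C has a majority (≥17).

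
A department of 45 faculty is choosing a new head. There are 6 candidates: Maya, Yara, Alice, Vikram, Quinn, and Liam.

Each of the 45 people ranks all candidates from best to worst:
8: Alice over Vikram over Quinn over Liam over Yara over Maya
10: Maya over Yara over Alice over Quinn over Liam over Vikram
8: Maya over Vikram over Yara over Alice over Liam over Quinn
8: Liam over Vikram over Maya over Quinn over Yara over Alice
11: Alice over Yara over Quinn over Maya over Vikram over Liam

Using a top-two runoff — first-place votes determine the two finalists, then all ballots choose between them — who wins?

Maya

Round 1 first-place votes: Maya 18, Yara 0, Alice 19, Vikram 0, Quinn 0, Liam 8. Alice and Maya advance.
Runoff: Alice is ranked above Maya on 19 ballots, Maya above Alice on 26.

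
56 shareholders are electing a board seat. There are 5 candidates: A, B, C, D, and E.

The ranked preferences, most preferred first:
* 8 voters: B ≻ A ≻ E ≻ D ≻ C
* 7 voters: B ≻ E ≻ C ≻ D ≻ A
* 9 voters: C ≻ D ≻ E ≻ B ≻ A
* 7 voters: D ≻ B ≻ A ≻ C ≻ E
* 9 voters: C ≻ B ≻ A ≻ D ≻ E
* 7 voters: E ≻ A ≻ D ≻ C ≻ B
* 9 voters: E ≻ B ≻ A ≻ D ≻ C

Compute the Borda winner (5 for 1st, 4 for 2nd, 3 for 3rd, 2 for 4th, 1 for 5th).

A: 8×4 + 7×1 + 9×1 + 7×3 + 9×3 + 7×4 + 9×3 = 151
B: 8×5 + 7×5 + 9×2 + 7×4 + 9×4 + 7×1 + 9×4 = 200
C: 8×1 + 7×3 + 9×5 + 7×2 + 9×5 + 7×2 + 9×1 = 156
D: 8×2 + 7×2 + 9×4 + 7×5 + 9×2 + 7×3 + 9×2 = 158
E: 8×3 + 7×4 + 9×3 + 7×1 + 9×1 + 7×5 + 9×5 = 175

B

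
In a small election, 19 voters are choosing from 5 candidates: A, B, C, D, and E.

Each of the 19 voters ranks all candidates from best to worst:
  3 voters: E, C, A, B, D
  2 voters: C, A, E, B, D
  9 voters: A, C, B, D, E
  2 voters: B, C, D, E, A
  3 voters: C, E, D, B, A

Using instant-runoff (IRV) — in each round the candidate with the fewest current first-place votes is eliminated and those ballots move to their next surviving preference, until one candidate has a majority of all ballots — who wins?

C

Round 1: A 9, B 2, C 5, D 0, E 3. D eliminated.
Round 2: A 9, B 2, C 5, E 3. B eliminated.
Round 3: A 9, C 7, E 3. E eliminated.
Round 4: A 9, C 10. C has a majority (≥10).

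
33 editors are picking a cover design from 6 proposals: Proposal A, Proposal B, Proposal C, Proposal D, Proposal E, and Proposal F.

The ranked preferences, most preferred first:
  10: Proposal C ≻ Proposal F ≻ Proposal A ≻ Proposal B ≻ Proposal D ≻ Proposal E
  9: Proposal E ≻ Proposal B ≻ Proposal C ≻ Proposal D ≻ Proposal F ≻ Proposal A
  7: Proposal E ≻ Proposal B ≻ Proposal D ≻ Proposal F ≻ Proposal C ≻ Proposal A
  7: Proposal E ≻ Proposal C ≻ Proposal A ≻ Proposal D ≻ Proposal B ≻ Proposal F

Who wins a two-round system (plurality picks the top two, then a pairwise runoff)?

Proposal E

Round 1 first-place votes: Proposal A 0, Proposal B 0, Proposal C 10, Proposal D 0, Proposal E 23, Proposal F 0. Proposal E and Proposal C advance.
Runoff: Proposal E is ranked above Proposal C on 23 ballots, Proposal C above Proposal E on 10.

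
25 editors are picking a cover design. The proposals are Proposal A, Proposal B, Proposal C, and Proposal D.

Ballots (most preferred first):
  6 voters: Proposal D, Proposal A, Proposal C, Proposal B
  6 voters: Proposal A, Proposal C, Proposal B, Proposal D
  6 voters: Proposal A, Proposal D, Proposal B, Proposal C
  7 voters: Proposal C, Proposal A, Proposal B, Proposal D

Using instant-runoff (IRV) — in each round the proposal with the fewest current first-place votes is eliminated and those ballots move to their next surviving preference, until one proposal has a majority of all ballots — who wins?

Proposal A

Round 1: Proposal A 12, Proposal B 0, Proposal C 7, Proposal D 6. Proposal B eliminated.
Round 2: Proposal A 12, Proposal C 7, Proposal D 6. Proposal D eliminated.
Round 3: Proposal A 18, Proposal C 7. Proposal A has a majority (≥13).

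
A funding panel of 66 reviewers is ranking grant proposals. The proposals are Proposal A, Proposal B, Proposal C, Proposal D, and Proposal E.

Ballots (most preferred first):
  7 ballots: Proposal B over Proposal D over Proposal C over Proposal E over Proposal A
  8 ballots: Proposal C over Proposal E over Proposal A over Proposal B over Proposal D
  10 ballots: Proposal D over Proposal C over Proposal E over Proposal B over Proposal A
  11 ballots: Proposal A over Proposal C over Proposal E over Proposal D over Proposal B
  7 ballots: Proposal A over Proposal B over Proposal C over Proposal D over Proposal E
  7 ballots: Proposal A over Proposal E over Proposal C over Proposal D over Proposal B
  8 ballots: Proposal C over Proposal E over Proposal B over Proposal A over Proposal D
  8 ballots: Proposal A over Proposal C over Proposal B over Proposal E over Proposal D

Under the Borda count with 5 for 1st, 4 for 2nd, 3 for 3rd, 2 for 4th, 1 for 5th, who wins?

Proposal C

Proposal A: 7×1 + 8×3 + 10×1 + 11×5 + 7×5 + 7×5 + 8×2 + 8×5 = 222
Proposal B: 7×5 + 8×2 + 10×2 + 11×1 + 7×4 + 7×1 + 8×3 + 8×3 = 165
Proposal C: 7×3 + 8×5 + 10×4 + 11×4 + 7×3 + 7×3 + 8×5 + 8×4 = 259
Proposal D: 7×4 + 8×1 + 10×5 + 11×2 + 7×2 + 7×2 + 8×1 + 8×1 = 152
Proposal E: 7×2 + 8×4 + 10×3 + 11×3 + 7×1 + 7×4 + 8×4 + 8×2 = 192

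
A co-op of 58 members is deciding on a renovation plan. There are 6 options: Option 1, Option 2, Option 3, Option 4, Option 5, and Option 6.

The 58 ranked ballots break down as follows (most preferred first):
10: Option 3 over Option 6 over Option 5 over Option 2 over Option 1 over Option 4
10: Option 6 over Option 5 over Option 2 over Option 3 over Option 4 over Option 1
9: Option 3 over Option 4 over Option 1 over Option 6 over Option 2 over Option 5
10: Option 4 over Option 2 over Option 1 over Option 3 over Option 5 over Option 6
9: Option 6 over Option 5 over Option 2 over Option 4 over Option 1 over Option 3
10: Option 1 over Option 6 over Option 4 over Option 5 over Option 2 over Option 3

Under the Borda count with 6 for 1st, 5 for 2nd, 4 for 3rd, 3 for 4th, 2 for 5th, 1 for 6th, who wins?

Option 1: 10×2 + 10×1 + 9×4 + 10×4 + 9×2 + 10×6 = 184
Option 2: 10×3 + 10×4 + 9×2 + 10×5 + 9×4 + 10×2 = 194
Option 3: 10×6 + 10×3 + 9×6 + 10×3 + 9×1 + 10×1 = 193
Option 4: 10×1 + 10×2 + 9×5 + 10×6 + 9×3 + 10×4 = 202
Option 5: 10×4 + 10×5 + 9×1 + 10×2 + 9×5 + 10×3 = 194
Option 6: 10×5 + 10×6 + 9×3 + 10×1 + 9×6 + 10×5 = 251

Option 6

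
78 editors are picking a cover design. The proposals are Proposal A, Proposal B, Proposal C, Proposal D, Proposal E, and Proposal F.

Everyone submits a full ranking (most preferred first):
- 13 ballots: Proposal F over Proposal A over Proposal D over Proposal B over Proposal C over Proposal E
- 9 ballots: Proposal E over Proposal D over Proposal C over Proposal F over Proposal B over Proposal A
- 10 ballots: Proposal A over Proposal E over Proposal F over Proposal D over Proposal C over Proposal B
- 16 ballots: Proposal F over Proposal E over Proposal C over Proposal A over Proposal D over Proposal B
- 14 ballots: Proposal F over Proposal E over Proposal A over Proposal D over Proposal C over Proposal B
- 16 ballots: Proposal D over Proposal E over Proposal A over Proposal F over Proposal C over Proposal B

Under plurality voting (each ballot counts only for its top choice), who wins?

First-place votes: Proposal A 10, Proposal B 0, Proposal C 0, Proposal D 16, Proposal E 9, Proposal F 43.

Proposal F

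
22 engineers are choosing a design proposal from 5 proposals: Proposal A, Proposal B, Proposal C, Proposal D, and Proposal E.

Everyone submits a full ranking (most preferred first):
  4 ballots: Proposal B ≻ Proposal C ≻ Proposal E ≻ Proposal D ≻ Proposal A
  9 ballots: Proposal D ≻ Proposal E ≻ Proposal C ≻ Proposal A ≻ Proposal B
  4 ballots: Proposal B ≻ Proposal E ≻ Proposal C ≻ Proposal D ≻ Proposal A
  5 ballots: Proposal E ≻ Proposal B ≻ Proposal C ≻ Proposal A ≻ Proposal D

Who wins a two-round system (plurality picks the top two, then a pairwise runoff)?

Proposal B

Round 1 first-place votes: Proposal A 0, Proposal B 8, Proposal C 0, Proposal D 9, Proposal E 5. Proposal D and Proposal B advance.
Runoff: Proposal D is ranked above Proposal B on 9 ballots, Proposal B above Proposal D on 13.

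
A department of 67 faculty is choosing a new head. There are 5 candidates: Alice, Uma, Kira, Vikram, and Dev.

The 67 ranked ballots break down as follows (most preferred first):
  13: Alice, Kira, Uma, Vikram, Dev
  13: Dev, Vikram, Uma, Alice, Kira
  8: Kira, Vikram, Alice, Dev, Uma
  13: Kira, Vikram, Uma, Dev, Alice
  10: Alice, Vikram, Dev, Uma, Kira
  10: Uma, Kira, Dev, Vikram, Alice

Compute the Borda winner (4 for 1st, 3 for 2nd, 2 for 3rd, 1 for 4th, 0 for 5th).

Vikram

Alice: 13×4 + 13×1 + 8×2 + 13×0 + 10×4 + 10×0 = 121
Uma: 13×2 + 13×2 + 8×0 + 13×2 + 10×1 + 10×4 = 128
Kira: 13×3 + 13×0 + 8×4 + 13×4 + 10×0 + 10×3 = 153
Vikram: 13×1 + 13×3 + 8×3 + 13×3 + 10×3 + 10×1 = 155
Dev: 13×0 + 13×4 + 8×1 + 13×1 + 10×2 + 10×2 = 113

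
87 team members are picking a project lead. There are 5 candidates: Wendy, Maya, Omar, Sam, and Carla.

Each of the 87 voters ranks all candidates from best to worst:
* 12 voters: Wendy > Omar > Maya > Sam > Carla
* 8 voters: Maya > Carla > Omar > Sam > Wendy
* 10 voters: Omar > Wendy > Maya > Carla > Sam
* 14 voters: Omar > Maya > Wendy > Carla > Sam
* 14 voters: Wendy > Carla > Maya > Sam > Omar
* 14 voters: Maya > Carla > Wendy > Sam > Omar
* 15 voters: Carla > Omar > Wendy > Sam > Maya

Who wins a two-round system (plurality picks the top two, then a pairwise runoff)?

Omar

Round 1 first-place votes: Wendy 26, Maya 22, Omar 24, Sam 0, Carla 15. Wendy and Omar advance.
Runoff: Wendy is ranked above Omar on 40 ballots, Omar above Wendy on 47.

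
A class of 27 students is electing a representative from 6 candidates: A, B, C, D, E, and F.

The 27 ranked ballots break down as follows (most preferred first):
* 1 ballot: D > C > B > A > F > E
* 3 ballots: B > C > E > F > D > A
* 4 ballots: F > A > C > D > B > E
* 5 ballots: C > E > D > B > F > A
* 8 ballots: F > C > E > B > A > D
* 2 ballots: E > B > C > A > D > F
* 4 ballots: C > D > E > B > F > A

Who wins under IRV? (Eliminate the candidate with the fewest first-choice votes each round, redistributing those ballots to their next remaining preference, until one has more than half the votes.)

Round 1: A 0, B 3, C 9, D 1, E 2, F 12. A eliminated.
Round 2: B 3, C 9, D 1, E 2, F 12. D eliminated.
Round 3: B 3, C 10, E 2, F 12. E eliminated.
Round 4: B 5, C 10, F 12. B eliminated.
Round 5: C 15, F 12. C has a majority (≥14).

C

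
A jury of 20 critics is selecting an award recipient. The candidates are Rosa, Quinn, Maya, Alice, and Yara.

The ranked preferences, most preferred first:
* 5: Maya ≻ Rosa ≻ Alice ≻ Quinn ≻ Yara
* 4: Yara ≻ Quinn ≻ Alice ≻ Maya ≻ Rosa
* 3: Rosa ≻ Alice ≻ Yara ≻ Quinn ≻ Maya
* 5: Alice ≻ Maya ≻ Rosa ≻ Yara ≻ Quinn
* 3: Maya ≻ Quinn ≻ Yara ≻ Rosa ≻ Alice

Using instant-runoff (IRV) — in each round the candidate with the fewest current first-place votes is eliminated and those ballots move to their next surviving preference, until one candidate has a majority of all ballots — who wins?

Alice

Round 1: Rosa 3, Quinn 0, Maya 8, Alice 5, Yara 4. Quinn eliminated.
Round 2: Rosa 3, Maya 8, Alice 5, Yara 4. Rosa eliminated.
Round 3: Maya 8, Alice 8, Yara 4. Yara eliminated.
Round 4: Maya 8, Alice 12. Alice has a majority (≥11).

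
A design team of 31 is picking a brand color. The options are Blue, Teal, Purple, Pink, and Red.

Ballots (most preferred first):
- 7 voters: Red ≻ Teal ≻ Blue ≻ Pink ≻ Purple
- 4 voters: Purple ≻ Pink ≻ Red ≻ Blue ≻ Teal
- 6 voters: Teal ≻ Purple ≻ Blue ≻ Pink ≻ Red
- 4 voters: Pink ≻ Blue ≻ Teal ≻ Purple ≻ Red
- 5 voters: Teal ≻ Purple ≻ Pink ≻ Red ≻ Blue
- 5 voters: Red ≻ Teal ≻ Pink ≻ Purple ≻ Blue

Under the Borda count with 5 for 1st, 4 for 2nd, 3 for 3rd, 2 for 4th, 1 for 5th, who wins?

Teal

Blue: 7×3 + 4×2 + 6×3 + 4×4 + 5×1 + 5×1 = 73
Teal: 7×4 + 4×1 + 6×5 + 4×3 + 5×5 + 5×4 = 119
Purple: 7×1 + 4×5 + 6×4 + 4×2 + 5×4 + 5×2 = 89
Pink: 7×2 + 4×4 + 6×2 + 4×5 + 5×3 + 5×3 = 92
Red: 7×5 + 4×3 + 6×1 + 4×1 + 5×2 + 5×5 = 92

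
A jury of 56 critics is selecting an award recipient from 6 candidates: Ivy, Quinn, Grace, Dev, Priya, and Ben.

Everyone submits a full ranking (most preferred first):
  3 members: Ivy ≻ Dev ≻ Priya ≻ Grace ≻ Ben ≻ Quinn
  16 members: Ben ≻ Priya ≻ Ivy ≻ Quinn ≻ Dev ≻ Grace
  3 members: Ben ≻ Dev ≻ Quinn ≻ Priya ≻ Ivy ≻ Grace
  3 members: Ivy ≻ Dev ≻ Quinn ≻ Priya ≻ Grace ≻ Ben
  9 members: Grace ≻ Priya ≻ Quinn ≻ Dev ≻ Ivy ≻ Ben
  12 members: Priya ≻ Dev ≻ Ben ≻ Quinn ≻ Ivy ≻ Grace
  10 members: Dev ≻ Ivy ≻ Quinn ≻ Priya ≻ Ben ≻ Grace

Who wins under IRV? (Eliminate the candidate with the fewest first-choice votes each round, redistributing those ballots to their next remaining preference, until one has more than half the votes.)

Round 1: Ivy 6, Quinn 0, Grace 9, Dev 10, Priya 12, Ben 19. Quinn eliminated.
Round 2: Ivy 6, Grace 9, Dev 10, Priya 12, Ben 19. Ivy eliminated.
Round 3: Grace 9, Dev 16, Priya 12, Ben 19. Grace eliminated.
Round 4: Dev 16, Priya 21, Ben 19. Dev eliminated.
Round 5: Priya 37, Ben 19. Priya has a majority (≥29).

Priya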